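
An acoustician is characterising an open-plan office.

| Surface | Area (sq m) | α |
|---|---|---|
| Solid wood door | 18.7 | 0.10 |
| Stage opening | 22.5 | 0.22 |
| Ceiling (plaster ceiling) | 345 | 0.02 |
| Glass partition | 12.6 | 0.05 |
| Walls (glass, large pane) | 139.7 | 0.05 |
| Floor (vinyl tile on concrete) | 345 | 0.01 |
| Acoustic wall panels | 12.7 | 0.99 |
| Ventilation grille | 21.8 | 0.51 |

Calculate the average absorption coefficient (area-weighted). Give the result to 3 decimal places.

0.053

S = Σ Sᵢ = 18.7 + 22.5 + 345 + 12.6 + 139.7 + 345 + 12.7 + 21.8 = 918.0 sq m.
Weighted sum Σ Sα = 48.476.
ᾱ = 48.476 / 918.0 = 0.053.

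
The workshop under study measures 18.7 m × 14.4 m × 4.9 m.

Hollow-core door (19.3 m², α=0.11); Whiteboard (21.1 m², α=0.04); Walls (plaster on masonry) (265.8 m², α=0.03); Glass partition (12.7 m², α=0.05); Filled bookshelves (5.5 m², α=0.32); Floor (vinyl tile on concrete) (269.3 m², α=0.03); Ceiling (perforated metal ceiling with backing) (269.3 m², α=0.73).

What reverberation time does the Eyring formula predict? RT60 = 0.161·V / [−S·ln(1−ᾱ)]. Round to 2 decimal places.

0.85 seconds

Total surface area S = 19.3 + 21.1 + 265.8 + 12.7 + 5.5 + 269.3 + 269.3 = 863.0 m².
Absorption A = 19.3×0.11 + 21.1×0.04 + 265.8×0.03 + 12.7×0.05 + 5.5×0.32 + 269.3×0.03 + 269.3×0.73 = 218.004 sabins.
Mean coefficient ᾱ = A/S = 0.2526.
−S·ln(1−ᾱ) = −863.0 × ln(1 − 0.2526) = 251.267.
V = 18.7 × 14.4 × 4.9 = 1319.472 m³.
RT60 = 0.161 × 1319.472 / 251.267 = 0.85 s.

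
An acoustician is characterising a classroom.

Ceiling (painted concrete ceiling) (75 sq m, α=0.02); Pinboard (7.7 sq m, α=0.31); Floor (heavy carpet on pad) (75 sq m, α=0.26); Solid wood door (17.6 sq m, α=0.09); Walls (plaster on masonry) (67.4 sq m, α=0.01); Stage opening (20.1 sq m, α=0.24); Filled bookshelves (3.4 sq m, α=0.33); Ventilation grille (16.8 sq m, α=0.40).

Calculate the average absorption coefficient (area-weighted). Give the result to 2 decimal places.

0.14

Total surface area S = 283.0 sq m.
Weighted sum Σ Sα = 38.311.
ᾱ = 38.311 / 283.0 = 0.14.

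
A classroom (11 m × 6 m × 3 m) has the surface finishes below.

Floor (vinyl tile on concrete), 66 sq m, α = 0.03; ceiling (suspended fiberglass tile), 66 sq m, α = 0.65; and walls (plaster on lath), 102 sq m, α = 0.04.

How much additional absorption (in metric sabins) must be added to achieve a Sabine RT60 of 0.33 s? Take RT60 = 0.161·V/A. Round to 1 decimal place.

47.6 sabins

Summing Sᵢαᵢ: 1.980 + 42.900 + 4.080 → A₁ = 48.960 sabins.
Target A₂ = 0.161·198/0.33 = 96.600 sabins (V = 198 m³).
Additional absorption ΔA = 96.600 − 48.960 = 47.6 sabins.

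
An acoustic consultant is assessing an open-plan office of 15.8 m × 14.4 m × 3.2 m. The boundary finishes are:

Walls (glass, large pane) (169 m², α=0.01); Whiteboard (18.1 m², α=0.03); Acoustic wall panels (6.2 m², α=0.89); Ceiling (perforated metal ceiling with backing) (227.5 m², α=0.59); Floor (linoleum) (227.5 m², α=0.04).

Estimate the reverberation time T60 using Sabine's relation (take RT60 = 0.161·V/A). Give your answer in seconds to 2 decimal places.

0.78 seconds

A = Σ Sᵢαᵢ = 169*0.01 + 18.1*0.03 + 6.2*0.89 + 227.5*0.59 + 227.5*0.04 = 151.076 sabins.
Volume V = 15.8 × 14.4 × 3.2 = 728.064 m³.
RT60 = 0.161 · V / A = 0.161 × 728.064 / 151.076 = 0.78 s.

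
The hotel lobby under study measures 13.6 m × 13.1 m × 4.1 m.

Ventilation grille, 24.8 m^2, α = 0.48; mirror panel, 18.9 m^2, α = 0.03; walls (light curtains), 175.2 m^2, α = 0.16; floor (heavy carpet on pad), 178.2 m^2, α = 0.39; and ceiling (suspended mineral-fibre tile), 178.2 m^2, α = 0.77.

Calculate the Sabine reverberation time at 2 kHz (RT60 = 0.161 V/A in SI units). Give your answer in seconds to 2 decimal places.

0.48 sec

Summing Sᵢαᵢ: 11.904 + 0.567 + 28.032 + 69.498 + 137.214 → A = 247.215 sabins.
Volume V = 13.6 × 13.1 × 4.1 = 730.456 m³.
RT60 = 0.161 · V / A = 0.161 × 730.456 / 247.215 = 0.48 s.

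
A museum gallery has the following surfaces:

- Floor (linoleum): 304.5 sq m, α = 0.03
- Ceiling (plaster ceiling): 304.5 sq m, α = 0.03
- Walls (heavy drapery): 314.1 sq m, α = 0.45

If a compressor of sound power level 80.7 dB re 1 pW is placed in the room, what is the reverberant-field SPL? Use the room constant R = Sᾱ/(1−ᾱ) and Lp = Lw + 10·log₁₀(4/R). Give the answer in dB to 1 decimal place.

A = 159.615 sabins; S = 923.1 sq m.
ᾱ = 159.615/923.1 = 0.1729; R = Sᾱ/(1−ᾱ) = 159.615/(1−0.1729) = 192.982 sq m.
Lp = Lw + 10 log₁₀(4/R) = 80.7 -16.83 = 63.9 dB.

63.9 dB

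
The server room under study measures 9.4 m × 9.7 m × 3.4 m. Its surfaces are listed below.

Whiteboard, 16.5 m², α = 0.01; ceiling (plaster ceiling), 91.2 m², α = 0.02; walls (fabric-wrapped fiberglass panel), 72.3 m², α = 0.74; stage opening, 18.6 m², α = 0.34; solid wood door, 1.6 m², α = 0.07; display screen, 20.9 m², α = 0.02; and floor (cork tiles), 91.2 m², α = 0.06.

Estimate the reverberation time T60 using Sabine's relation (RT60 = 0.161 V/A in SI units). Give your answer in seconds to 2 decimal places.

Summing Sᵢαᵢ: 0.165 + 1.824 + 53.502 + 6.324 + 0.112 + 0.418 + 5.472 → A = 67.817 sabins.
Room volume: 310.012 m³.
RT60 = 0.161 · V / A = 0.161 × 310.012 / 67.817 = 0.74 s.

0.74 sec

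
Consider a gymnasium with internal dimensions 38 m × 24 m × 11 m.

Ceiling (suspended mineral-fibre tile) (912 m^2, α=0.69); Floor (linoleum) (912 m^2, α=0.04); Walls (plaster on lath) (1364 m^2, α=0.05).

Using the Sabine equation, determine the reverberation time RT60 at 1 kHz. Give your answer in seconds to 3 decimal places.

Equivalent absorption area: A = 912*0.69 + 912*0.04 + 1364*0.05 = 733.960 m^2.
Volume V = 38 × 24 × 11 = 10032 m³.
Sabine: RT60 = 0.161 × 10032 / 733.960 = 2.201 s.

2.201 s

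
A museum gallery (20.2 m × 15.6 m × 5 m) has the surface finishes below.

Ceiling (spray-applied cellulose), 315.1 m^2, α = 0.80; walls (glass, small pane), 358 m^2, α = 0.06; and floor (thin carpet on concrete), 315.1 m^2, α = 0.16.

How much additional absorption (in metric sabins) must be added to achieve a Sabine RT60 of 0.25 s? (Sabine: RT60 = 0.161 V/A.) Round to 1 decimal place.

690.7 sabins

Total absorption A₁ = 315.1·0.80 + 358·0.06 + 315.1·0.16
  = 252.080 + 21.480 + 50.416 = 323.976 m^2 sabins.
For T = 0.25 s, need A₂ = 0.161·V/T = 0.161·1575.6/0.25 = 1014.686 sabins.
ΔA = A₂ − A₁ = 1014.686 − 323.976 = 690.7 sabins.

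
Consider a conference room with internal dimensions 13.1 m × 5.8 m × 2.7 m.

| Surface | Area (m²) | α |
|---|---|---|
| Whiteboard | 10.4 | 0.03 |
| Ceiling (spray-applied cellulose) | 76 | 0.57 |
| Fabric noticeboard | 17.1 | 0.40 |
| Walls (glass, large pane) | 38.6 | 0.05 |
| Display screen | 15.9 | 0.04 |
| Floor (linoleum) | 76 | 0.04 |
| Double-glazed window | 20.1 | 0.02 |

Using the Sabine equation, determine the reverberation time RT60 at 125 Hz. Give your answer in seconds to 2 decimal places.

0.58 sec

Equivalent absorption area: A = 10.4×0.03 + 76×0.57 + 17.1×0.40 + 38.6×0.05 + 15.9×0.04 + 76×0.04 + 20.1×0.02 = 56.480 m².
Volume V = 13.1 × 5.8 × 2.7 = 205.146 m³.
T = 0.161 V/A = 0.161·205.146/56.480 = 0.58 s.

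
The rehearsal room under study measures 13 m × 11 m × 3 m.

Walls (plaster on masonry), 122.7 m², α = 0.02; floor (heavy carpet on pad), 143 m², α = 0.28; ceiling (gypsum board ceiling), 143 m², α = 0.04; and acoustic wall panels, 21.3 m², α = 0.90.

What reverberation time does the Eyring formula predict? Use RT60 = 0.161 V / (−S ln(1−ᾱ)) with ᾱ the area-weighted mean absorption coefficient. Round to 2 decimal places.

0.94 sec

S = Σ Sᵢ = 430.0 m².
Absorption A = 122.7·0.02 + 143·0.28 + 143·0.04 + 21.3·0.90 = 67.384 sabins.
Mean coefficient ᾱ = A/S = 0.1567.
−S·ln(1−ᾱ) = −430.0 × ln(1 − 0.1567) = 73.286.
V = 13 × 11 × 3 = 429 m³.
RT60 = 0.161 × 429 / 73.286 = 0.94 s.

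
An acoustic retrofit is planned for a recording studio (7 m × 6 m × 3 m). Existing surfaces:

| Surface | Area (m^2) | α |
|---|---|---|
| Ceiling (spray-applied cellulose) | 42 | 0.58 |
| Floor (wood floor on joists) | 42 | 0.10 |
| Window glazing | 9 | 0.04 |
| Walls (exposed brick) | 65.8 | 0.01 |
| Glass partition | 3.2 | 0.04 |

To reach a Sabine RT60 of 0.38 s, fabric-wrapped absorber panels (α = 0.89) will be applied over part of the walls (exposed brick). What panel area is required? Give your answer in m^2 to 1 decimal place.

Equivalent absorption area: A₁ = 42*0.58 + 42*0.10 + 9*0.04 + 65.8*0.01 + 3.2*0.04 = 29.706 m^2.
Required A₂ = 0.161·126/0.38 = 53.384 sabins.
Absorption to add: 53.384 − 29.706 = 23.678 sabins.
Each m^2 of panel replacing the walls (exposed brick) adds (0.89 − 0.01) = 0.88 sabins.
Panel area = 23.678 / 0.88 = 26.9 m^2.

26.9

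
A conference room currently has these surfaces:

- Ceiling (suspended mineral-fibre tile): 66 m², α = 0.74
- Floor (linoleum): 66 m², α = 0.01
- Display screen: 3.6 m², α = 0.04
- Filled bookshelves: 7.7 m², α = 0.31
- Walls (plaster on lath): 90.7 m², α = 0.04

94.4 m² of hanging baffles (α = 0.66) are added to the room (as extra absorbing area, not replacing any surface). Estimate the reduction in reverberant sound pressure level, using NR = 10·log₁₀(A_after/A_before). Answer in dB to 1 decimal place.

Equivalent absorption area: A_before = 66·0.74 + 66·0.01 + 3.6·0.04 + 7.7·0.31 + 90.7·0.04 = 55.659 m².
Treatment contributes 94.4·0.66 = 62.304 sabins.
A_after = 55.659 + 62.304 = 117.963 sabins.
Reduction = 10 log₁₀(A_after/A_before) = 10 log₁₀(2.1194) = 3.3 dB.

3.3 dB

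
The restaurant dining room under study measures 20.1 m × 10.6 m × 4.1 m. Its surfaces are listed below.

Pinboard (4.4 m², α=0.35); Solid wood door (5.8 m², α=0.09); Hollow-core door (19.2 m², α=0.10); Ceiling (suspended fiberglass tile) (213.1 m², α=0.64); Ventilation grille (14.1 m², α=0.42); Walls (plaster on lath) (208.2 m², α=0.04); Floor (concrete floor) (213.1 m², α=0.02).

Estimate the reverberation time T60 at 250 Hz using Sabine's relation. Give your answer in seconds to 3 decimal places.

Total absorption A = 4.4*0.35 + 5.8*0.09 + 19.2*0.10 + 213.1*0.64 + 14.1*0.42 + 208.2*0.04 + 213.1*0.02
  = 1.540 + 0.522 + 1.920 + 136.384 + 5.922 + 8.328 + 4.262 = 158.878 m² sabins.
Volume V = 20.1 × 10.6 × 4.1 = 873.546 m³.
T = 0.161 V/A = 0.161·873.546/158.878 = 0.885 s.

0.885 sec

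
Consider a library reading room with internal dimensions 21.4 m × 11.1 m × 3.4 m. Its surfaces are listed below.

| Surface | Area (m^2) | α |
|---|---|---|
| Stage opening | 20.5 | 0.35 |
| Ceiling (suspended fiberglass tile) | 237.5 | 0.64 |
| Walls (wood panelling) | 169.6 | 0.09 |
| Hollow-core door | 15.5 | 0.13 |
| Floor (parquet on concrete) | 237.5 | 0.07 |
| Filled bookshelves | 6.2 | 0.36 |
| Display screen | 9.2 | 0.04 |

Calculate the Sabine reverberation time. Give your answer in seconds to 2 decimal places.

A = Σ Sᵢαᵢ = 20.5*0.35 + 237.5*0.64 + 169.6*0.09 + 15.5*0.13 + 237.5*0.07 + 6.2*0.36 + 9.2*0.04 = 195.679 sabins.
Volume V = 21.4 × 11.1 × 3.4 = 807.636 m³.
T = 0.161 V/A = 0.161·807.636/195.679 = 0.66 s.

0.66 seconds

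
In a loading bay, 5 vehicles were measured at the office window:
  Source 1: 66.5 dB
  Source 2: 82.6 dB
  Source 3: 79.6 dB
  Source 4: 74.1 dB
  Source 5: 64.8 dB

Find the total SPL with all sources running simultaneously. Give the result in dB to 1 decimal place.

84.9 dB

Sum in the linear (power) domain: Σ 10^(Lᵢ/10) = 10^(66.5/10) + 10^(82.6/10) + 10^(79.6/10) + 10^(74.1/10) + 10^(64.8/10) = 3.064e+08.
L_total = 10·log₁₀(3.064e+08) = 84.9 dB.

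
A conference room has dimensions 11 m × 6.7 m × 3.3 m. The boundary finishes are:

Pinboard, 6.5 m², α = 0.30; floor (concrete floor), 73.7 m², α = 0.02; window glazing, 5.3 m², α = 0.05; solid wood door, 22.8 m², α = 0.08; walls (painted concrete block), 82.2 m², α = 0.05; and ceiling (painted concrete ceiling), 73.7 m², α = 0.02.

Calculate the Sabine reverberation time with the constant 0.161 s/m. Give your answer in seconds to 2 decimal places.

3.53 s

A = Σ Sᵢαᵢ = 6.5·0.30 + 73.7·0.02 + 5.3·0.05 + 22.8·0.08 + 82.2·0.05 + 73.7·0.02 = 11.097 sabins.
Volume V = 11 × 6.7 × 3.3 = 243.21 m³.
Sabine: RT60 = 0.161 × 243.21 / 11.097 = 3.53 s.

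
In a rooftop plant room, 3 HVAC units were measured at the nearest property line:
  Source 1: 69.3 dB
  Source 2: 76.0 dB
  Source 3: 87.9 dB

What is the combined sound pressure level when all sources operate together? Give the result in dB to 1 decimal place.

Σ 10^(Lᵢ/10) = 6.649e+08.
Combined level = 10 log₁₀(6.649e+08) = 88.2 dB.

88.2 dB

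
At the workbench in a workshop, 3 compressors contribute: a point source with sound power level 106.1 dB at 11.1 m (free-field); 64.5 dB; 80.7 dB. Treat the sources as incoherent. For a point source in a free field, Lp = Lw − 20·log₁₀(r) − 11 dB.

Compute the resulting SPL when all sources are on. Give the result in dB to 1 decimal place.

Source at 11.1 m: Lp = 106.1 − 20·log₁₀(11.1) − 11 = 74.2 dB.
Converting to relative power and adding: 10^(74.2/10) + 10^(64.5/10) + 10^(80.7/10) = 1.466e+08.
Combined level = 10 log₁₀(1.466e+08) = 81.7 dB.

81.7 dB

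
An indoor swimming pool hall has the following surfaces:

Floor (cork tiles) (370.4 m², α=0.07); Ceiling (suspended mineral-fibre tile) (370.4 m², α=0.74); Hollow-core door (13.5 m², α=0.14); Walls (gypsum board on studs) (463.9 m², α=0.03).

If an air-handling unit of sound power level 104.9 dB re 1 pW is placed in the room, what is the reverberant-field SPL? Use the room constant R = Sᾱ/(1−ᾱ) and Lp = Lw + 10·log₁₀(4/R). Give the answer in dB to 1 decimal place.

A = 315.831 sabins; S = 1218.2 m².
ᾱ = 0.2593, so room constant R = A/(1−ᾱ) = 426.395 m².
Lp = Lw + 10 log₁₀(4/R) = 104.9 -20.28 = 84.6 dB.

84.6 dB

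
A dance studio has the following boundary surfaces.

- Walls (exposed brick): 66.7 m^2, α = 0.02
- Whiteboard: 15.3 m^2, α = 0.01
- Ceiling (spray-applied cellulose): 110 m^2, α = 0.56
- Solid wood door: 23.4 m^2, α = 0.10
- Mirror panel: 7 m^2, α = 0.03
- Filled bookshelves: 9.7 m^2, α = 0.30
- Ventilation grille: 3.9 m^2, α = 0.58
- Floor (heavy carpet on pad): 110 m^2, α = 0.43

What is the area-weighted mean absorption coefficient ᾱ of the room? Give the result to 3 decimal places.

0.341

S = Σ Sᵢ = 66.7 + 15.3 + 110 + 23.4 + 7 + 9.7 + 3.9 + 110 = 346.0 m^2.
Σ(Sᵢαᵢ) = 66.7×0.02 + 15.3×0.01 + 110×0.56 + 23.4×0.10 + 7×0.03 + 9.7×0.30 + 3.9×0.58 + 110×0.43 = 118.109.
ᾱ = A/S = 0.341.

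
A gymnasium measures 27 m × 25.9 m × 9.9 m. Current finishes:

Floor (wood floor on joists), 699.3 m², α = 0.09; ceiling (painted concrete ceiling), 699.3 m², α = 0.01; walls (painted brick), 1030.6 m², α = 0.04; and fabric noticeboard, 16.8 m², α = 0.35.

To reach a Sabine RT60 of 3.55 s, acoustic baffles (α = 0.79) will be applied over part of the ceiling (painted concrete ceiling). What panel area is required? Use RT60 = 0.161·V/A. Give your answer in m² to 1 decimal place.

Equivalent absorption area: A₁ = 699.3×0.09 + 699.3×0.01 + 1030.6×0.04 + 16.8×0.35 = 117.034 m².
Required A₂ = 0.161·6923.07/3.55 = 313.976 sabins.
ΔA needed = 313.976 − 117.034 = 196.942 sabins.
Net gain per m²: Δα = 0.79 − 0.01 = 0.78.
Panel area = 196.942 / 0.78 = 252.5 m².

252.5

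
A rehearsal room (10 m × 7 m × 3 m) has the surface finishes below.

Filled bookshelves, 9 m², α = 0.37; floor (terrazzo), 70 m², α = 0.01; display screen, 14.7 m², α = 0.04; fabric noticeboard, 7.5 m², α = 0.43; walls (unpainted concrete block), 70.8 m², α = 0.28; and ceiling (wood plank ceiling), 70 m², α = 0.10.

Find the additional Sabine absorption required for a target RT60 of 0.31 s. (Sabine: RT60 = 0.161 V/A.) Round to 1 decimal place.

Total absorption A₁ = 9×0.37 + 70×0.01 + 14.7×0.04 + 7.5×0.43 + 70.8×0.28 + 70×0.10
  = 3.330 + 0.700 + 0.588 + 3.225 + 19.824 + 7.000 = 34.667 m² sabins.
V = 210 m³. Required absorption A₂ = 0.161 × 210 / 0.31 = 109.065 sabins.
Shortfall: 109.065 − 34.667 = 74.4 sabins.

74.4 sabins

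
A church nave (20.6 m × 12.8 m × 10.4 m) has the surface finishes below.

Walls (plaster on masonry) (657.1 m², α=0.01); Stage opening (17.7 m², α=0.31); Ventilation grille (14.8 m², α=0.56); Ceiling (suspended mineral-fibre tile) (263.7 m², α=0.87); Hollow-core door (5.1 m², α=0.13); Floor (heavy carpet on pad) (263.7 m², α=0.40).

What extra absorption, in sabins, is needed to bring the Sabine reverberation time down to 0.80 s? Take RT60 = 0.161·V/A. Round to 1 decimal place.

Summing Sᵢαᵢ: 6.571 + 5.487 + 8.288 + 229.419 + 0.663 + 105.480 → A₁ = 355.908 sabins.
V = 2742.272 m³. Required absorption A₂ = 0.161 × 2742.272 / 0.80 = 551.882 sabins.
Shortfall: 551.882 − 355.908 = 196.0 sabins.

196.0 sabins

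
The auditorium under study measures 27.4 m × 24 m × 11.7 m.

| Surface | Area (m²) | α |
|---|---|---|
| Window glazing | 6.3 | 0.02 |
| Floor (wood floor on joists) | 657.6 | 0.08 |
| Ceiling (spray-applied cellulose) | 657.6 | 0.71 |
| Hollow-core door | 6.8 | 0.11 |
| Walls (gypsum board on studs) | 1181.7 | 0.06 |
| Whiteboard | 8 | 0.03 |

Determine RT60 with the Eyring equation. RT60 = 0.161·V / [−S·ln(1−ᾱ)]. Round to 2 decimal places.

1.84 seconds

S = Σ Sᵢ = 2518.0 m².
Σ(Sᵢαᵢ) = 6.3·0.02 + 657.6·0.08 + 657.6·0.71 + 6.8·0.11 + 1181.7·0.06 + 8·0.03 = 591.520.
Mean coefficient ᾱ = A/S = 0.2349.
−S·ln(1−ᾱ) = −2518.0 × ln(1 − 0.2349) = 674.191.
V = 27.4 × 24 × 11.7 = 7693.92 m³.
RT60 = 0.161 × 7693.92 / 674.191 = 1.84 s.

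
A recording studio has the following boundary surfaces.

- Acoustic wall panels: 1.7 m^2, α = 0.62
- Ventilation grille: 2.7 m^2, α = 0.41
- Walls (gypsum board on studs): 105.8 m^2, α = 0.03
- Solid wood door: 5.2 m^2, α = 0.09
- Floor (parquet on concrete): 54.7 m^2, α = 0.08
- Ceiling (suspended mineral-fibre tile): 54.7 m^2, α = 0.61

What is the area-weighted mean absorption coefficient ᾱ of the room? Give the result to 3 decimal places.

0.194

Total surface area S = 224.8 m^2.
A = 1.7·0.62 + 2.7·0.41 + 105.8·0.03 + 5.2·0.09 + 54.7·0.08 + 54.7·0.61 = 43.546 sabins.
ᾱ = A/S = 0.194.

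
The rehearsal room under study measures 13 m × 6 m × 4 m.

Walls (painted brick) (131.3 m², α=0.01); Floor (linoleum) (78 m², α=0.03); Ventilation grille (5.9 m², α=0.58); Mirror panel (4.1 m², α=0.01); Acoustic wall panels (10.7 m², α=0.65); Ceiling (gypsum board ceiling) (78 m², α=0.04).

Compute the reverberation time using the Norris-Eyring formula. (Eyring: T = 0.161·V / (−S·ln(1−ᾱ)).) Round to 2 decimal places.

S = Σ Sᵢ = 308.0 m².
Absorption A = 131.3·0.01 + 78·0.03 + 5.9·0.58 + 4.1·0.01 + 10.7·0.65 + 78·0.04 = 17.191 sabins.
Mean coefficient ᾱ = A/S = 0.0558.
Eyring denominator: −S ln(1−ᾱ) = 17.685.
V = 13 × 6 × 4 = 312 m³.
T = 0.161·V/[−S·ln(1−ᾱ)] = 0.161·312/17.685 = 2.84 s.

2.84 s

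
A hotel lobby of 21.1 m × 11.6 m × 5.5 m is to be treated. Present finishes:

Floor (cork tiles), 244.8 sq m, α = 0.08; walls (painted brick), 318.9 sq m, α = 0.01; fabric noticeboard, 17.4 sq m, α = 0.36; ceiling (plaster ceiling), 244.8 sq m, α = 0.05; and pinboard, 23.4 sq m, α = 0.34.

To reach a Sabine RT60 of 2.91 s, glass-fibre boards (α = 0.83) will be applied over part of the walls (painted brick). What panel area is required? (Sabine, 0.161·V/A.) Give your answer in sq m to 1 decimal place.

Summing Sᵢαᵢ: 19.584 + 3.189 + 6.264 + 12.240 + 7.956 → A₁ = 49.233 sabins.
Required A₂ = 0.161·1346.18/2.91 = 74.479 sabins.
Absorption to add: 74.479 − 49.233 = 25.246 sabins.
Each sq m of panel replacing the walls (painted brick) adds (0.83 − 0.01) = 0.82 sabins.
Area = ΔA/Δα = 25.246/0.82 = 30.8 sq m.

30.8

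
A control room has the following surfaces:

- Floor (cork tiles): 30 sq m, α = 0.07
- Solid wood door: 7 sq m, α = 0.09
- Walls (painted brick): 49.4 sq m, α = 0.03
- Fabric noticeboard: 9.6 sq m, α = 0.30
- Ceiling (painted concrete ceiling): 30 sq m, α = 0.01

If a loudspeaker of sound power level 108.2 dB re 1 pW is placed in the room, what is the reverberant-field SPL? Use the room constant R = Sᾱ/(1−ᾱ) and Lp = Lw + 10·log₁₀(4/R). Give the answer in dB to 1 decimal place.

105.3 dB

Σ(Sᵢαᵢ) = 30·0.07 + 7·0.09 + 49.4·0.03 + 9.6·0.30 + 30·0.01 = 7.392; total area S = 126.0 sq m.
ᾱ = 0.0587, so room constant R = A/(1−ᾱ) = 7.853 sq m.
Lp = Lw + 10 log₁₀(4/R) = 108.2 -2.93 = 105.3 dB.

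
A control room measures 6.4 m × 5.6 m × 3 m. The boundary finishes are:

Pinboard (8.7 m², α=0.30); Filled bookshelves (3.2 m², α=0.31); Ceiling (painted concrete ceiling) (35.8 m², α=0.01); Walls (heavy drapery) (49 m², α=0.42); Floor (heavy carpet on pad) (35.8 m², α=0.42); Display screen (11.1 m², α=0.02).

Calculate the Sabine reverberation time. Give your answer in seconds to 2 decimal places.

0.43 s

Summing Sᵢαᵢ: 2.610 + 0.992 + 0.358 + 20.580 + 15.036 + 0.222 → A = 39.798 sabins.
Volume V = 6.4 × 5.6 × 3 = 107.52 m³.
T = 0.161 V/A = 0.161·107.52/39.798 = 0.43 s.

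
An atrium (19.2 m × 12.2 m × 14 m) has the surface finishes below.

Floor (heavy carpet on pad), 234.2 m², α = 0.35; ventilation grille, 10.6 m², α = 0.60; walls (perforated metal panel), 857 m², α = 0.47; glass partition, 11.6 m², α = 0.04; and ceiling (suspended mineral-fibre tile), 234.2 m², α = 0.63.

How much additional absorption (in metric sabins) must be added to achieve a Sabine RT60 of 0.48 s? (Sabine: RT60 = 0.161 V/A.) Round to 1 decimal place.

A₁ = Σ Sᵢαᵢ = 234.2×0.35 + 10.6×0.60 + 857×0.47 + 11.6×0.04 + 234.2×0.63 = 639.130 sabins.
V = 3279.36 m³. Required absorption A₂ = 0.161 × 3279.36 / 0.48 = 1099.952 sabins.
ΔA = A₂ − A₁ = 1099.952 − 639.130 = 460.8 sabins.

460.8 sabins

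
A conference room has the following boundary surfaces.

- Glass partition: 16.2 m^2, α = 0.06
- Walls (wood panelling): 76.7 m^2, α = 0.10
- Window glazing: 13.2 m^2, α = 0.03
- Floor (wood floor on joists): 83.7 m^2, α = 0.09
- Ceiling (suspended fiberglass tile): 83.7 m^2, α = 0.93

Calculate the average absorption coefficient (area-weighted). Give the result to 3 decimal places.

0.345

Total surface area S = 273.5 m^2.
Weighted sum Σ Sα = 94.412.
ᾱ = 94.412 / 273.5 = 0.345.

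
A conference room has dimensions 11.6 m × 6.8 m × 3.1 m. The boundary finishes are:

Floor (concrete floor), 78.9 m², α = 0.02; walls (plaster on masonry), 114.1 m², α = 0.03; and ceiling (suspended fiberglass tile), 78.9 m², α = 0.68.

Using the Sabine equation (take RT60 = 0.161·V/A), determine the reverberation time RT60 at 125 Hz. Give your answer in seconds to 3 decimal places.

Equivalent absorption area: A = 78.9·0.02 + 114.1·0.03 + 78.9·0.68 = 58.653 m².
Room volume: 244.528 m³.
RT60 = 0.161 · V / A = 0.161 × 244.528 / 58.653 = 0.671 s.

0.671 sec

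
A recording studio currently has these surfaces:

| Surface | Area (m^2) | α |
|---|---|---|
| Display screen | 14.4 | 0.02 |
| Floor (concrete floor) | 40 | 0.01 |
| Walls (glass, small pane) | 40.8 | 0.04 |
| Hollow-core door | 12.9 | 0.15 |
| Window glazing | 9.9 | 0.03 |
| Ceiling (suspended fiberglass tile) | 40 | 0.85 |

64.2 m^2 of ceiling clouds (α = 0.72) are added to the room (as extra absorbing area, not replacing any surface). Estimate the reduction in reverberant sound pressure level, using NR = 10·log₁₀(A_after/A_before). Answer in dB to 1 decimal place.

A_before = Σ Sᵢαᵢ = 14.4×0.02 + 40×0.01 + 40.8×0.04 + 12.9×0.15 + 9.9×0.03 + 40×0.85 = 38.552 sabins.
Treatment contributes 64.2·0.72 = 46.224 sabins.
A_after = 38.552 + 46.224 = 84.776 sabins.
Reduction = 10 log₁₀(A_after/A_before) = 10 log₁₀(2.1990) = 3.4 dB.

3.4 dB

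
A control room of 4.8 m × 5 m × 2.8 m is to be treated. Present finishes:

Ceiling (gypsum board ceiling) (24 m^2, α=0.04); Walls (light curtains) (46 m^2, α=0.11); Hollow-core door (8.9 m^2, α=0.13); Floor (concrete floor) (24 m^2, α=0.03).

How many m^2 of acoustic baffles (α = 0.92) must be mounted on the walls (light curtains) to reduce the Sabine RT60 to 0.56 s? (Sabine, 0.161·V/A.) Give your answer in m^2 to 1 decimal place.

14.1

A₁ = Σ Sᵢαᵢ = 24*0.04 + 46*0.11 + 8.9*0.13 + 24*0.03 = 7.897 sabins.
Required A₂ = 0.161·67.2/0.56 = 19.320 sabins.
Absorption to add: 19.320 − 7.897 = 11.423 sabins.
Net gain per m^2: Δα = 0.92 − 0.11 = 0.81.
Area = ΔA/Δα = 11.423/0.81 = 14.1 m^2.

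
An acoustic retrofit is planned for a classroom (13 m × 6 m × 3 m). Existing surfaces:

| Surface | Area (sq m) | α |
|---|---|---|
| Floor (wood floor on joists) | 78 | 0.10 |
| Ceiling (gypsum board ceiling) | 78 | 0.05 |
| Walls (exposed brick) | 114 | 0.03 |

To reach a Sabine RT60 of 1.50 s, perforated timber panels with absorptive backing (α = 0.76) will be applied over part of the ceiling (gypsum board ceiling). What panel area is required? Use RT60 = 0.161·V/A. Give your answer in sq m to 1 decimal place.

14.1

A₁ = Σ Sᵢαᵢ = 78·0.10 + 78·0.05 + 114·0.03 = 15.120 sabins.
Required A₂ = 0.161·234/1.50 = 25.116 sabins.
Absorption to add: 25.116 − 15.120 = 9.996 sabins.
Net gain per sq m: Δα = 0.76 − 0.05 = 0.71.
Area = ΔA/Δα = 9.996/0.71 = 14.1 sq m.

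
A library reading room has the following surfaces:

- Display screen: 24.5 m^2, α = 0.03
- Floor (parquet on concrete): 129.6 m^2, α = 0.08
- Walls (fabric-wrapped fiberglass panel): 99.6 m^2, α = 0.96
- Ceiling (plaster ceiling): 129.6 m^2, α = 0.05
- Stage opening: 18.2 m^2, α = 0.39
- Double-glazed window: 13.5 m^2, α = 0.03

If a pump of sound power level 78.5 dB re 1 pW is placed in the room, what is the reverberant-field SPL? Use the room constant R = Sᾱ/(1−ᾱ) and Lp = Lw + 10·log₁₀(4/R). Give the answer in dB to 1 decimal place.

62.2 dB

A = 120.702 sabins; S = 415.0 m^2.
ᾱ = 0.2908, so room constant R = A/(1−ᾱ) = 170.195 m^2.
Lp = Lw + 10 log₁₀(4/R) = 78.5 -16.29 = 62.2 dB.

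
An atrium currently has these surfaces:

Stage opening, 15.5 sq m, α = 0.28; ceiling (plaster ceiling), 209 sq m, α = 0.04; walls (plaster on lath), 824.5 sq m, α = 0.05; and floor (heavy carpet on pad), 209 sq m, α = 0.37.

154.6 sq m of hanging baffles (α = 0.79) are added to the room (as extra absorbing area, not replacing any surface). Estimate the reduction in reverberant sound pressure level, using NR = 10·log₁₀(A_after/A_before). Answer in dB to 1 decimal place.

Equivalent absorption area: A_before = 15.5×0.28 + 209×0.04 + 824.5×0.05 + 209×0.37 = 131.255 sq m.
Added absorption = 154.6 × 0.79 = 122.134 sabins.
A_after = 131.255 + 122.134 = 253.389 sabins.
NR = 10·log₁₀(253.389/131.255) = 2.9 dB.

2.9 dB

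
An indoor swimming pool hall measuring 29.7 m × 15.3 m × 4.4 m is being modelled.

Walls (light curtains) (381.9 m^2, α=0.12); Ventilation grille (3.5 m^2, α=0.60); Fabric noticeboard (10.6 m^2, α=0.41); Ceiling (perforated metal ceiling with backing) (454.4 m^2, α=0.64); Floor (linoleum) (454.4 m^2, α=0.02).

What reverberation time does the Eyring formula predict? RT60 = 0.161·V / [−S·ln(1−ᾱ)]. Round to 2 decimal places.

Total surface area S = 381.9 + 3.5 + 10.6 + 454.4 + 454.4 = 1304.8 m^2.
Σ(Sᵢαᵢ) = 381.9·0.12 + 3.5·0.60 + 10.6·0.41 + 454.4·0.64 + 454.4·0.02 = 352.178.
ᾱ = 352.178 / 1304.8 = 0.2699.
Eyring denominator: −S ln(1−ᾱ) = 410.456.
V = 29.7 × 15.3 × 4.4 = 1999.404 m³.
RT60 = 0.161 × 1999.404 / 410.456 = 0.78 s.

0.78 s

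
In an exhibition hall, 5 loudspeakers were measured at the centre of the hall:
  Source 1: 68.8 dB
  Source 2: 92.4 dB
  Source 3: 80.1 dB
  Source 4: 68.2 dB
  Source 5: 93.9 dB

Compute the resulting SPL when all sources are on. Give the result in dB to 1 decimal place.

Converting to relative power and adding: 10^(68.8/10) + 10^(92.4/10) + 10^(80.1/10) + 10^(68.2/10) + 10^(93.9/10) = 4.309e+09.
Back to dB: 10·log₁₀ Σ = 96.3 dB.

96.3 dB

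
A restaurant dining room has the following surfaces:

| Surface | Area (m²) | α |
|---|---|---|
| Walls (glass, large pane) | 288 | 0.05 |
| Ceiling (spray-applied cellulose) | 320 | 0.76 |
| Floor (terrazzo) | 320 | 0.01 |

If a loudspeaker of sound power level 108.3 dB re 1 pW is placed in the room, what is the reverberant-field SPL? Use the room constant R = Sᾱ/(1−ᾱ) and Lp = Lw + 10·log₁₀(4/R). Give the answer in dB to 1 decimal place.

A = 260.800 sabins; S = 928.0 m².
ᾱ = 0.2810, so room constant R = A/(1−ᾱ) = 362.726 m².
Lp = Lw + 10 log₁₀(4/R) = 108.3 -19.58 = 88.7 dB.

88.7 dB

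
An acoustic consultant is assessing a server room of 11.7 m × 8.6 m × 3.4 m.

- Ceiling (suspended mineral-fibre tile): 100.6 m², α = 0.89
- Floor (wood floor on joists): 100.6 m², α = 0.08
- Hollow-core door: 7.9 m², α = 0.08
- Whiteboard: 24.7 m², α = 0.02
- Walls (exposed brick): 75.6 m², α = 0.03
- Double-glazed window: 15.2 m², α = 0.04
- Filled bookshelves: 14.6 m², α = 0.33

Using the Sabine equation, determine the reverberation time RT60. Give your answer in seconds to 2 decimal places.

Summing Sᵢαᵢ: 89.534 + 8.048 + 0.632 + 0.494 + 2.268 + 0.608 + 4.818 → A = 106.402 sabins.
V = 11.7·8.6·3.4 = 342.108 m³.
T = 0.161 V/A = 0.161·342.108/106.402 = 0.52 s.

0.52 s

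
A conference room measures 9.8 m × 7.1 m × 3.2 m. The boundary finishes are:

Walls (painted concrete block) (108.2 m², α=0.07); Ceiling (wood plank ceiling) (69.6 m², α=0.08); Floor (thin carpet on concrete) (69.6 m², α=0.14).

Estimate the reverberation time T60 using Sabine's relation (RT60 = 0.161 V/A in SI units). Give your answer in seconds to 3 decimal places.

1.566 s

Total absorption A = 108.2·0.07 + 69.6·0.08 + 69.6·0.14
  = 7.574 + 5.568 + 9.744 = 22.886 m² sabins.
V = 9.8·7.1·3.2 = 222.656 m³.
RT60 = 0.161 · V / A = 0.161 × 222.656 / 22.886 = 1.566 s.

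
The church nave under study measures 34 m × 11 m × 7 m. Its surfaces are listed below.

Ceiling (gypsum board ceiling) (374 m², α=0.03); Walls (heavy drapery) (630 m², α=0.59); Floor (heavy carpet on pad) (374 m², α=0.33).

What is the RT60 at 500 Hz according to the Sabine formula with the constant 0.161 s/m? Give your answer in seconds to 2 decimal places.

0.83 s

Total absorption A = 374×0.03 + 630×0.59 + 374×0.33
  = 11.220 + 371.700 + 123.420 = 506.340 m² sabins.
Room volume: 2618 m³.
Sabine: RT60 = 0.161 × 2618 / 506.340 = 0.83 s.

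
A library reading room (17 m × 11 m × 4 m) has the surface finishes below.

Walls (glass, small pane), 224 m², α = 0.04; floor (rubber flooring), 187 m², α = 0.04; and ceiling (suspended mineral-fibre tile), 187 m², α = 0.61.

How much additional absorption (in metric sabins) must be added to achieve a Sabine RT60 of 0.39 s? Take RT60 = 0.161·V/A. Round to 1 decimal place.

Equivalent absorption area: A₁ = 224·0.04 + 187·0.04 + 187·0.61 = 130.510 m².
For T = 0.39 s, need A₂ = 0.161·V/T = 0.161·748/0.39 = 308.790 sabins.
Shortfall: 308.790 − 130.510 = 178.3 sabins.

178.3 sabins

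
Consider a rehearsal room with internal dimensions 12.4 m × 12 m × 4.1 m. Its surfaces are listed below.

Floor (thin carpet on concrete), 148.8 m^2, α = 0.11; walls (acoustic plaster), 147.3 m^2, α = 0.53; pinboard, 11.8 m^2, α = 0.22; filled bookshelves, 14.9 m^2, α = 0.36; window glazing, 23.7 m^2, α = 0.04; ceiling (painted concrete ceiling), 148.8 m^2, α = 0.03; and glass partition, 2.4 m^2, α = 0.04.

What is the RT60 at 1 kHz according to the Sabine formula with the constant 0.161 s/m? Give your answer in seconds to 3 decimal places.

0.910 sec

Summing Sᵢαᵢ: 16.368 + 78.069 + 2.596 + 5.364 + 0.948 + 4.464 + 0.096 → A = 107.905 sabins.
Volume V = 12.4 × 12 × 4.1 = 610.08 m³.
Sabine: RT60 = 0.161 × 610.08 / 107.905 = 0.910 s.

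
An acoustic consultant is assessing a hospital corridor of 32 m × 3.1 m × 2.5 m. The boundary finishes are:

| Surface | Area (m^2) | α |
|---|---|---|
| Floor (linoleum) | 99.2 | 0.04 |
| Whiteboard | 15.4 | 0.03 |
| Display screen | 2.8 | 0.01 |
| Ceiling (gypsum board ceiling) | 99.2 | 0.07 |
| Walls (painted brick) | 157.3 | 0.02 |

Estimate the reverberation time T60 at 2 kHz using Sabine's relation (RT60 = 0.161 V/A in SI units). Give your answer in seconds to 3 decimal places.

Summing Sᵢαᵢ: 3.968 + 0.462 + 0.028 + 6.944 + 3.146 → A = 14.548 sabins.
Room volume: 248 m³.
RT60 = 0.161 · V / A = 0.161 × 248 / 14.548 = 2.745 s.

2.745 s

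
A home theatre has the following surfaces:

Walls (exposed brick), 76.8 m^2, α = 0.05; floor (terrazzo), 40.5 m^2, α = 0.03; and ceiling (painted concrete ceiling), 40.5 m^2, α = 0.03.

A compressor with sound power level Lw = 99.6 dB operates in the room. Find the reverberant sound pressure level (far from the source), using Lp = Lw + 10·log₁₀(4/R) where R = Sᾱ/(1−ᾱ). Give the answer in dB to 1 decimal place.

A = 6.270 sabins; S = 157.8 m^2.
ᾱ = 0.0397, so room constant R = A/(1−ᾱ) = 6.529 m^2.
Lp = Lw + 10 log₁₀(4/R) = 99.6 -2.13 = 97.5 dB.

97.5 dB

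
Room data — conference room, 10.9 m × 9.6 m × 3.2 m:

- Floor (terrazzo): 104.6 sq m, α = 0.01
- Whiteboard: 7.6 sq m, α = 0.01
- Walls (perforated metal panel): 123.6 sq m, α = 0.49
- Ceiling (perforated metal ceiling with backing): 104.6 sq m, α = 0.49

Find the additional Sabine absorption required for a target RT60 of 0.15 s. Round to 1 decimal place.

Equivalent absorption area: A₁ = 104.6*0.01 + 7.6*0.01 + 123.6*0.49 + 104.6*0.49 = 112.940 sq m.
Target A₂ = 0.161·334.848/0.15 = 359.404 sabins (V = 334.848 m³).
Additional absorption ΔA = 359.404 − 112.940 = 246.5 sabins.

246.5 sabins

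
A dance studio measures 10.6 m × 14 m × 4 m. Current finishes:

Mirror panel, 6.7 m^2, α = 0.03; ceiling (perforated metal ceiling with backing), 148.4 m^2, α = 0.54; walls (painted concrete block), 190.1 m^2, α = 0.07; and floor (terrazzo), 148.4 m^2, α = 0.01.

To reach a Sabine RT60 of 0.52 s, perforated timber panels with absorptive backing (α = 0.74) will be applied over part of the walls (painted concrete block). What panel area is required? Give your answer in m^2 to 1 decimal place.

132.3

Summing Sᵢαᵢ: 0.201 + 80.136 + 13.307 + 1.484 → A₁ = 95.128 sabins.
V = 593.6 m³. Target absorption A₂ = 0.161 × 593.6 / 0.52 = 183.788 sabins.
ΔA needed = 183.788 − 95.128 = 88.660 sabins.
Each m^2 of panel replacing the walls (painted concrete block) adds (0.74 − 0.07) = 0.67 sabins.
Panel area = 88.660 / 0.67 = 132.3 m^2.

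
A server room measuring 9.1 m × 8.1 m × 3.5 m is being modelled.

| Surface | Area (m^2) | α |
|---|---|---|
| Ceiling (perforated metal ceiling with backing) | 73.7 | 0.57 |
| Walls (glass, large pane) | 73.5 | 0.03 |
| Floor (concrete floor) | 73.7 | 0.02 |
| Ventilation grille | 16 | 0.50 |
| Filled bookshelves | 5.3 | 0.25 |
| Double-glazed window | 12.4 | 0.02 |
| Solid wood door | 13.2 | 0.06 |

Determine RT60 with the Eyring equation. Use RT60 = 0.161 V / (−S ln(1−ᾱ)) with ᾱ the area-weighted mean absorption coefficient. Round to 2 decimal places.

0.66 sec

S = Σ Sᵢ = 267.8 m^2.
Absorption A = 73.7·0.57 + 73.5·0.03 + 73.7·0.02 + 16·0.50 + 5.3·0.25 + 12.4·0.02 + 13.2·0.06 = 56.053 sabins.
Mean coefficient ᾱ = A/S = 0.2093.
Eyring denominator: −S ln(1−ᾱ) = 62.889.
V = 9.1 × 8.1 × 3.5 = 257.985 m³.
RT60 = 0.161 × 257.985 / 62.889 = 0.66 s.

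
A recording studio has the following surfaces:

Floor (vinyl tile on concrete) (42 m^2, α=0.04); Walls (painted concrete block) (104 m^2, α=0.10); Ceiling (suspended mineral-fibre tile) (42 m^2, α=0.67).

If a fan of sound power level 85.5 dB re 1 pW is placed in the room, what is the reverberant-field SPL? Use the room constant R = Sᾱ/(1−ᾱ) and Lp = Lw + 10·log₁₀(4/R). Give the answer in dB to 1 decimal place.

74.4 dB

Σ(Sᵢαᵢ) = 42·0.04 + 104·0.10 + 42·0.67 = 40.220; total area S = 188.0 m^2.
ᾱ = 0.2139, so room constant R = A/(1−ᾱ) = 51.164 m^2.
Lp = Lw + 10 log₁₀(4/R) = 85.5 -11.07 = 74.4 dB.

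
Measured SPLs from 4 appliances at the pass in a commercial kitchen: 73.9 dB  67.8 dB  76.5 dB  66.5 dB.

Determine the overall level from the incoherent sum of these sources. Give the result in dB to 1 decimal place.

Σ 10^(Lᵢ/10) = 7.971e+07.
Combined level = 10 log₁₀(7.971e+07) = 79.0 dB.

79.0 dB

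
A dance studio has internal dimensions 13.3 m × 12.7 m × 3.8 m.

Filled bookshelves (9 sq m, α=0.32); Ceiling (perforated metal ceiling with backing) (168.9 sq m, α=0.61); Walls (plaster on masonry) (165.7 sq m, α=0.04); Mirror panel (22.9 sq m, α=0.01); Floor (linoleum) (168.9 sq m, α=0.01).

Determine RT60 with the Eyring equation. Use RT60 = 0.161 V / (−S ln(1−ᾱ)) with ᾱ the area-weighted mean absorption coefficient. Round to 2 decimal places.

0.80 sec

Total surface area S = 9 + 168.9 + 165.7 + 22.9 + 168.9 = 535.4 sq m.
Absorption A = 9·0.32 + 168.9·0.61 + 165.7·0.04 + 22.9·0.01 + 168.9·0.01 = 114.455 sabins.
ᾱ = 114.455 / 535.4 = 0.2138.
Eyring denominator: −S ln(1−ᾱ) = 128.787.
V = 13.3 × 12.7 × 3.8 = 641.858 m³.
RT60 = 0.161 × 641.858 / 128.787 = 0.80 s.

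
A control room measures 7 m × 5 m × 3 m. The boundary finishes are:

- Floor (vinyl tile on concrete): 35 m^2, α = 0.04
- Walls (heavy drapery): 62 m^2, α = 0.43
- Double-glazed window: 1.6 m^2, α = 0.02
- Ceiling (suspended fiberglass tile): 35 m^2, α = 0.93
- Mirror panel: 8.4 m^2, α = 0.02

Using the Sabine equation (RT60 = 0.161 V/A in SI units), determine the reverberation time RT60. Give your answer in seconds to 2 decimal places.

A = Σ Sᵢαᵢ = 35*0.04 + 62*0.43 + 1.6*0.02 + 35*0.93 + 8.4*0.02 = 60.810 sabins.
Volume V = 7 × 5 × 3 = 105 m³.
T = 0.161 V/A = 0.161·105/60.810 = 0.28 s.

0.28 seconds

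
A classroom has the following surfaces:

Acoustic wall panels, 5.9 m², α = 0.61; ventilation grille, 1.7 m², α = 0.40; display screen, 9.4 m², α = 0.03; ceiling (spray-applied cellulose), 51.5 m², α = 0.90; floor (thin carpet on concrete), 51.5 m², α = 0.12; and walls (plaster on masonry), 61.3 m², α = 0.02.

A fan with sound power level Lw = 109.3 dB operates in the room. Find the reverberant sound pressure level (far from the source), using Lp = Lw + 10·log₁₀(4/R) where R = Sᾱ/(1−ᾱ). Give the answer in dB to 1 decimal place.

Σ(Sᵢαᵢ) = 5.9·0.61 + 1.7·0.40 + 9.4·0.03 + 51.5·0.90 + 51.5·0.12 + 61.3·0.02 = 58.317; total area S = 181.3 m².
ᾱ = 58.317/181.3 = 0.3217; R = Sᾱ/(1−ᾱ) = 58.317/(1−0.3217) = 85.975 m².
Lp = Lw + 10 log₁₀(4/R) = 109.3 -13.32 = 96.0 dB.

96.0 dB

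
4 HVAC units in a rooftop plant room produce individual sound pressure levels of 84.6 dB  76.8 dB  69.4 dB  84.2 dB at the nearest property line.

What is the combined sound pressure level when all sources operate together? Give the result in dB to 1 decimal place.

Σ 10^(Lᵢ/10) = 6.08e+08.
Combined level = 10 log₁₀(6.08e+08) = 87.8 dB.

87.8 dB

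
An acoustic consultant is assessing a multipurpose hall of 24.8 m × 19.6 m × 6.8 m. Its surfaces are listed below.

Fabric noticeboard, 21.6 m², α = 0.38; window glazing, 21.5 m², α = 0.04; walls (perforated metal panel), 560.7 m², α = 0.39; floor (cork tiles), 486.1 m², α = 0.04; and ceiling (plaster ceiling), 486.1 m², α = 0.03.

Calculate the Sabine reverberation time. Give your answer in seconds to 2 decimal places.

2.03 seconds

Equivalent absorption area: A = 21.6*0.38 + 21.5*0.04 + 560.7*0.39 + 486.1*0.04 + 486.1*0.03 = 261.768 m².
Volume V = 24.8 × 19.6 × 6.8 = 3305.344 m³.
RT60 = 0.161 · V / A = 0.161 × 3305.344 / 261.768 = 2.03 s.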